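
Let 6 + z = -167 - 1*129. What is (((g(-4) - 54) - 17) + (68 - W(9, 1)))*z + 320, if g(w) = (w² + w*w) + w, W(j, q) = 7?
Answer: -5116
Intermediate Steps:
z = -302 (z = -6 + (-167 - 1*129) = -6 + (-167 - 129) = -6 - 296 = -302)
g(w) = w + 2*w² (g(w) = (w² + w²) + w = 2*w² + w = w + 2*w²)
(((g(-4) - 54) - 17) + (68 - W(9, 1)))*z + 320 = (((-4*(1 + 2*(-4)) - 54) - 17) + (68 - 1*7))*(-302) + 320 = (((-4*(1 - 8) - 54) - 17) + (68 - 7))*(-302) + 320 = (((-4*(-7) - 54) - 17) + 61)*(-302) + 320 = (((28 - 54) - 17) + 61)*(-302) + 320 = ((-26 - 17) + 61)*(-302) + 320 = (-43 + 61)*(-302) + 320 = 18*(-302) + 320 = -5436 + 320 = -5116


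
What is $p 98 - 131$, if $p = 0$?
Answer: $-131$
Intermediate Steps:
$p 98 - 131 = 0 \cdot 98 - 131 = 0 - 131 = -131$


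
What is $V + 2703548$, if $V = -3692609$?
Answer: $-989061$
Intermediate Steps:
$V + 2703548 = -3692609 + 2703548 = -989061$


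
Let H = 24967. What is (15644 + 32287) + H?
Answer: 72898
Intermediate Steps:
(15644 + 32287) + H = (15644 + 32287) + 24967 = 47931 + 24967 = 72898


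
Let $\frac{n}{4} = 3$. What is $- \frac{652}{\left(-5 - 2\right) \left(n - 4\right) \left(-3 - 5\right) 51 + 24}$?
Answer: $- \frac{163}{5718} \approx -0.028506$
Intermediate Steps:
$n = 12$ ($n = 4 \cdot 3 = 12$)
$- \frac{652}{\left(-5 - 2\right) \left(n - 4\right) \left(-3 - 5\right) 51 + 24} = - \frac{652}{\left(-5 - 2\right) \left(12 - 4\right) \left(-3 - 5\right) 51 + 24} = - \frac{652}{\left(-7\right) 8 \left(-8\right) 51 + 24} = - \frac{652}{\left(-56\right) \left(-8\right) 51 + 24} = - \frac{652}{448 \cdot 51 + 24} = - \frac{652}{22848 + 24} = - \frac{652}{22872} = \left(-652\right) \frac{1}{22872} = - \frac{163}{5718}$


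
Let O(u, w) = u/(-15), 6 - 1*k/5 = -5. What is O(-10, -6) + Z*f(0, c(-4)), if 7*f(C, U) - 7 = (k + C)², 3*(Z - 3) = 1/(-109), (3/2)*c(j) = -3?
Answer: 141566/109 ≈ 1298.8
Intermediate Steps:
k = 55 (k = 30 - 5*(-5) = 30 + 25 = 55)
c(j) = -2 (c(j) = (⅔)*(-3) = -2)
Z = 980/327 (Z = 3 + (⅓)/(-109) = 3 + (⅓)*(-1/109) = 3 - 1/327 = 980/327 ≈ 2.9969)
O(u, w) = -u/15 (O(u, w) = u*(-1/15) = -u/15)
f(C, U) = 1 + (55 + C)²/7
O(-10, -6) + Z*f(0, c(-4)) = -1/15*(-10) + 980*(1 + (55 + 0)²/7)/327 = ⅔ + 980*(1 + (⅐)*55²)/327 = ⅔ + 980*(1 + (⅐)*3025)/327 = ⅔ + 980*(1 + 3025/7)/327 = ⅔ + (980/327)*(3032/7) = ⅔ + 424480/327 = 141566/109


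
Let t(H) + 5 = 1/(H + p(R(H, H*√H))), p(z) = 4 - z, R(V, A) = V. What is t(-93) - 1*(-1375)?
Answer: 5481/4 ≈ 1370.3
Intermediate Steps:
t(H) = -19/4 (t(H) = -5 + 1/(H + (4 - H)) = -5 + 1/4 = -5 + ¼ = -19/4)
t(-93) - 1*(-1375) = -19/4 - 1*(-1375) = -19/4 + 1375 = 5481/4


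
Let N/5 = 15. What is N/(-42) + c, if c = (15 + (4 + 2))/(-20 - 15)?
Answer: -167/70 ≈ -2.3857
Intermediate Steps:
N = 75 (N = 5*15 = 75)
c = -⅗ (c = (15 + 6)/(-35) = 21*(-1/35) = -⅗ ≈ -0.60000)
N/(-42) + c = 75/(-42) - ⅗ = -1/42*75 - ⅗ = -25/14 - ⅗ = -167/70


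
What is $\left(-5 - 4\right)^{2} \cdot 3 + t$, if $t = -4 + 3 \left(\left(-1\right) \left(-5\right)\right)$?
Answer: $254$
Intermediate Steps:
$t = 11$ ($t = -4 + 3 \cdot 5 = -4 + 15 = 11$)
$\left(-5 - 4\right)^{2} \cdot 3 + t = \left(-5 - 4\right)^{2} \cdot 3 + 11 = \left(-9\right)^{2} \cdot 3 + 11 = 81 \cdot 3 + 11 = 243 + 11 = 254$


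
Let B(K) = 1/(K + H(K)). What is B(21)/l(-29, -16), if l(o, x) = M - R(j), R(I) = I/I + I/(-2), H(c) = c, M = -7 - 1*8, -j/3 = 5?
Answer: -1/987 ≈ -0.0010132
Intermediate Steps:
j = -15 (j = -3*5 = -15)
M = -15 (M = -7 - 8 = -15)
R(I) = 1 - I/2 (R(I) = 1 + I*(-½) = 1 - I/2)
B(K) = 1/(2*K) (B(K) = 1/(K + K) = 1/(2*K))
l(o, x) = -47/2 (l(o, x) = -15 - (1 - ½*(-15)) = -15 - (1 + 15/2) = -15 - 1*17/2 = -15 - 17/2 = -47/2)
B(21)/l(-29, -16) = ((½)/21)/(-47/2) = ((½)*(1/21))*(-2/47) = (1/42)*(-2/47) = -1/987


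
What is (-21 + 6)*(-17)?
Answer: 255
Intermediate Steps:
(-21 + 6)*(-17) = -15*(-17) = 255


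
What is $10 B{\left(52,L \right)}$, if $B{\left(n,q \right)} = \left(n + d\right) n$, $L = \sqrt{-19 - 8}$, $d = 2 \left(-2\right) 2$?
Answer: $22880$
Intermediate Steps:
$d = -8$ ($d = \left(-4\right) 2 = -8$)
$L = 3 i \sqrt{3}$ ($L = \sqrt{-27} = 3 i \sqrt{3} \approx 5.1962 i$)
$B{\left(n,q \right)} = n \left(-8 + n\right)$ ($B{\left(n,q \right)} = \left(n - 8\right) n = \left(-8 + n\right) n = n \left(-8 + n\right)$)
$10 B{\left(52,L \right)} = 10 \cdot 52 \left(-8 + 52\right) = 10 \cdot 52 \cdot 44 = 10 \cdot 2288 = 22880$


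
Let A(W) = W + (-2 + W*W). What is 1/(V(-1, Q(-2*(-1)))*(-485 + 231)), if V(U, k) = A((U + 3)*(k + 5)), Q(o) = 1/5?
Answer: -25/740156 ≈ -3.3777e-5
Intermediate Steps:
A(W) = -2 + W + W**2 (A(W) = W + (-2 + W**2) = -2 + W + W**2)
Q(o) = 1/5
V(U, k) = -2 + (3 + U)**2*(5 + k)**2 + (3 + U)*(5 + k) (V(U, k) = -2 + (U + 3)*(k + 5) + ((U + 3)*(k + 5))**2 = -2 + (3 + U)*(5 + k) + ((3 + U)*(5 + k))**2 = -2 + (3 + U)*(5 + k) + (3 + U)**2*(5 + k)**2 = -2 + (3 + U)**2*(5 + k)**2 + (3 + U)*(5 + k))
1/(V(-1, Q(-2*(-1)))*(-485 + 231)) = 1/((13 + (15 + 3*(1/5) + 5*(-1) - 1*1/5)**2 + 3*(1/5) + 5*(-1) - 1*1/5)*(-485 + 231)) = 1/((13 + (15 + 3/5 - 5 - 1/5)**2 + 3/5 - 5 - 1/5)*(-254)) = 1/((13 + (52/5)**2 + 3/5 - 5 - 1/5)*(-254)) = 1/((13 + 2704/25 + 3/5 - 5 - 1/5)*(-254)) = 1/((2914/25)*(-254)) = 1/(-740156/25) = -25/740156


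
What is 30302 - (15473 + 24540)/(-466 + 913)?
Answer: 13504981/447 ≈ 30213.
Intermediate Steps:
30302 - (15473 + 24540)/(-466 + 913) = 30302 - 40013/447 = 13504981/447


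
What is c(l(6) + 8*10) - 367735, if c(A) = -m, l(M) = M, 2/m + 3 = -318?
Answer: -118042933/321 ≈ -3.6774e+5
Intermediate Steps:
m = -2/321 (m = 2/(-3 - 318) = 2/(-321) = 2*(-1/321) = -2/321 ≈ -0.0062305)
c(A) = 2/321 (c(A) = -1*(-2/321) = 2/321)
c(l(6) + 8*10) - 367735 = 2/321 - 367735 = -118042933/321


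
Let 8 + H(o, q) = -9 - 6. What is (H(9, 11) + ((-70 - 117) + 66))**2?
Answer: 20736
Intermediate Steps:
H(o, q) = -23 (H(o, q) = -8 + (-9 - 6) = -8 - 15 = -23)
(H(9, 11) + ((-70 - 117) + 66))**2 = (-23 + ((-70 - 117) + 66))**2 = (-23 + (-187 + 66))**2 = (-23 - 121)**2 = (-144)**2 = 20736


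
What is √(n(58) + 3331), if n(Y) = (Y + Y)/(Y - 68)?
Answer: √82985/5 ≈ 57.614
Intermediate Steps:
n(Y) = 2*Y/(-68 + Y) (n(Y) = (2*Y)/(-68 + Y) = 2*Y/(-68 + Y))
√(n(58) + 3331) = √(2*58/(-68 + 58) + 3331) = √(2*58/(-10) + 3331) = √(2*58*(-⅒) + 3331) = √(-58/5 + 3331) = √(16597/5) = √82985/5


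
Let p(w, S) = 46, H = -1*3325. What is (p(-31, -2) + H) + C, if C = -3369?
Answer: -6648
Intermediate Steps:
H = -3325
(p(-31, -2) + H) + C = (46 - 3325) - 3369 = -3279 - 3369 = -6648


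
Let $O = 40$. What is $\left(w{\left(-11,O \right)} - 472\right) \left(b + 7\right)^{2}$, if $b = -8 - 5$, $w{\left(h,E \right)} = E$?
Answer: $-15552$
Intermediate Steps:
$b = -13$ ($b = -8 - 5 = -13$)
$\left(w{\left(-11,O \right)} - 472\right) \left(b + 7\right)^{2} = \left(40 - 472\right) \left(-13 + 7\right)^{2} = - 432 \left(-6\right)^{2} = \left(-432\right) 36 = -15552$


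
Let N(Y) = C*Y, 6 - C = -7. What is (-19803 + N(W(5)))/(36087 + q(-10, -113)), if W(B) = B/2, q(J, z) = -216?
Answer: -39541/71742 ≈ -0.55116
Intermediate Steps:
C = 13 (C = 6 - 1*(-7) = 6 + 7 = 13)
W(B) = B/2 (W(B) = B*(½) = B/2)
N(Y) = 13*Y
(-19803 + N(W(5)))/(36087 + q(-10, -113)) = (-19803 + 13*((½)*5))/(36087 - 216) = (-19803 + 13*(5/2))/35871 = (-19803 + 65/2)*(1/35871) = -39541/2*1/35871 = -39541/71742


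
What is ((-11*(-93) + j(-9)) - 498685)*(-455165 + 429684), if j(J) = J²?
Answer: 12678861461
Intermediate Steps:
((-11*(-93) + j(-9)) - 498685)*(-455165 + 429684) = ((-11*(-93) + (-9)²) - 498685)*(-455165 + 429684) = ((1023 + 81) - 498685)*(-25481) = (1104 - 498685)*(-25481) = -497581*(-25481) = 12678861461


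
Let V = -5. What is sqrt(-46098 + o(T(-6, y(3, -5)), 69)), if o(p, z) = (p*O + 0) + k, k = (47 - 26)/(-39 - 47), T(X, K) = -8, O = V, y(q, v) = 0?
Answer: I*sqrt(340646774)/86 ≈ 214.61*I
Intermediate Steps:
O = -5
k = -21/86 (k = 21/(-86) = 21*(-1/86) = -21/86 ≈ -0.24419)
o(p, z) = -21/86 - 5*p (o(p, z) = (p*(-5) + 0) - 21/86 = (-5*p + 0) - 21/86 = -5*p - 21/86 = -21/86 - 5*p)
sqrt(-46098 + o(T(-6, y(3, -5)), 69)) = sqrt(-46098 + (-21/86 - 5*(-8))) = sqrt(-46098 + (-21/86 + 40)) = sqrt(-46098 + 3419/86) = sqrt(-3961009/86) = I*sqrt(340646774)/86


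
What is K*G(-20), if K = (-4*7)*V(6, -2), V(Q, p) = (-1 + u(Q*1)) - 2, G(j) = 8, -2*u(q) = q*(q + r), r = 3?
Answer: 6720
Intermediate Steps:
u(q) = -q*(3 + q)/2 (u(q) = -q*(q + 3)/2 = -q*(3 + q)/2)
V(Q, p) = -3 - Q*(3 + Q)/2 (V(Q, p) = (-1 - Q*1*(3 + Q*1)/2) - 2 = (-1 - Q*(3 + Q)/2) - 2 = -3 - Q*(3 + Q)/2)
K = 840 (K = (-4*7)*(-3 - 1/2*6*(3 + 6)) = -28*(-3 - 1/2*6*9) = -28*(-3 - 27) = -28*(-30) = 840)
K*G(-20) = 840*8 = 6720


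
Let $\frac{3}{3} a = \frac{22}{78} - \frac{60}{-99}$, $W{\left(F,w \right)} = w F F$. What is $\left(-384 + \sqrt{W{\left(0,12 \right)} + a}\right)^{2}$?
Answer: $\frac{\left(54912 - \sqrt{18161}\right)^{2}}{20449} \approx 1.4673 \cdot 10^{5}$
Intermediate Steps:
$W{\left(F,w \right)} = w F^{2}$ ($W{\left(F,w \right)} = F w F = w F^{2}$)
$a = \frac{127}{143}$ ($a = \frac{22}{78} - \frac{60}{-99} = 22 \cdot \frac{1}{78} - - \frac{20}{33} = \frac{11}{39} + \frac{20}{33} = \frac{127}{143} \approx 0.88811$)
$\left(-384 + \sqrt{W{\left(0,12 \right)} + a}\right)^{2} = \left(-384 + \sqrt{12 \cdot 0^{2} + \frac{127}{143}}\right)^{2} = \left(-384 + \sqrt{12 \cdot 0 + \frac{127}{143}}\right)^{2} = \left(-384 + \sqrt{0 + \frac{127}{143}}\right)^{2} = \left(-384 + \sqrt{\frac{127}{143}}\right)^{2} = \left(-384 + \frac{\sqrt{18161}}{143}\right)^{2}$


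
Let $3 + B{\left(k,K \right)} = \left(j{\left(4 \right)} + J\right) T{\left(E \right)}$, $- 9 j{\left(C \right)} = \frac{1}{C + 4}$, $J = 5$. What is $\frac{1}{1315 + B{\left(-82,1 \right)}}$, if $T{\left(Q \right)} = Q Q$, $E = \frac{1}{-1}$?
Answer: $\frac{72}{94823} \approx 0.00075931$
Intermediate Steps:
$j{\left(C \right)} = - \frac{1}{9 \left(4 + C\right)}$ ($j{\left(C \right)} = - \frac{1}{9 \left(C + 4\right)} = - \frac{1}{9 \left(4 + C\right)}$)
$E = -1$
$T{\left(Q \right)} = Q^{2}$
$B{\left(k,K \right)} = \frac{143}{72}$ ($B{\left(k,K \right)} = -3 + \left(- \frac{1}{36 + 9 \cdot 4} + 5\right) \left(-1\right)^{2} = -3 + \left(- \frac{1}{36 + 36} + 5\right) 1 = -3 + \left(- \frac{1}{72} + 5\right) 1 = -3 + \frac{359}{72} \cdot 1 = -3 + \frac{359}{72} = \frac{143}{72}$)
$\frac{1}{1315 + B{\left(-82,1 \right)}} = \frac{1}{1315 + \frac{143}{72}} = \frac{1}{\frac{94823}{72}} = \frac{72}{94823}$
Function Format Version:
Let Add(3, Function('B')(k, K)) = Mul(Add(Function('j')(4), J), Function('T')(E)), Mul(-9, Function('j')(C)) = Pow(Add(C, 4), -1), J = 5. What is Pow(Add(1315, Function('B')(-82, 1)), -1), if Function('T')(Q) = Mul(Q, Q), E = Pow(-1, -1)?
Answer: Rational(72, 94823) ≈ 0.00075931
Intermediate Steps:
Function('j')(C) = Mul(Rational(-1, 9), Pow(Add(4, C), -1)) (Function('j')(C) = Mul(Rational(-1, 9), Pow(Add(C, 4), -1)) = Mul(Rational(-1, 9), Pow(Add(4, C), -1)))
E = -1
Function('T')(Q) = Pow(Q, 2)
Function('B')(k, K) = Rational(143, 72) (Function('B')(k, K) = Add(-3, Mul(Add(Mul(-1, Pow(Add(36, Mul(9, 4)), -1)), 5), Pow(-1, 2))) = Add(-3, Mul(Add(Mul(-1, Pow(Add(36, 36), -1)), 5), 1)) = Add(-3, Mul(Add(Mul(-1, Pow(72, -1)), 5), 1)) = Add(-3, Mul(Add(Mul(-1, Rational(1, 72)), 5), 1)) = Add(-3, Mul(Add(Rational(-1, 72), 5), 1)) = Add(-3, Mul(Rational(359, 72), 1)) = Add(-3, Rational(359, 72)) = Rational(143, 72))
Pow(Add(1315, Function('B')(-82, 1)), -1) = Pow(Add(1315, Rational(143, 72)), -1) = Pow(Rational(94823, 72), -1) = Rational(72, 94823)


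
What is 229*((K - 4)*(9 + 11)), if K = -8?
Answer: -54960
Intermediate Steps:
229*((K - 4)*(9 + 11)) = 229*((-8 - 4)*(9 + 11)) = 229*(-12*20) = 229*(-240) = -54960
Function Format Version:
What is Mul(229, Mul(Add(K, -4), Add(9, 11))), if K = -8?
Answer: -54960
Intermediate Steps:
Mul(229, Mul(Add(K, -4), Add(9, 11))) = Mul(229, Mul(Add(-8, -4), Add(9, 11))) = Mul(229, Mul(-12, 20)) = Mul(229, -240) = -54960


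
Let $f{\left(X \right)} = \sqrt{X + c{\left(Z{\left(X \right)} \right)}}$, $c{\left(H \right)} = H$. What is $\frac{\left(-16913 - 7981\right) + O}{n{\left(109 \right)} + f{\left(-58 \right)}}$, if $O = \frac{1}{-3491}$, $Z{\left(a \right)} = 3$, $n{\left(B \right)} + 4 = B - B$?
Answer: $\frac{347619820}{247861} + \frac{86904955 i \sqrt{55}}{247861} \approx 1402.5 + 2600.3 i$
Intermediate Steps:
$n{\left(B \right)} = -4$ ($n{\left(B \right)} = -4 + \left(B - B\right) = -4 + 0 = -4$)
$f{\left(X \right)} = \sqrt{3 + X}$ ($f{\left(X \right)} = \sqrt{X + 3} = \sqrt{3 + X}$)
$O = - \frac{1}{3491} \approx -0.00028645$
$\frac{\left(-16913 - 7981\right) + O}{n{\left(109 \right)} + f{\left(-58 \right)}} = \frac{\left(-16913 - 7981\right) - \frac{1}{3491}}{-4 + \sqrt{3 - 58}} = \frac{-24894 - \frac{1}{3491}}{-4 + \sqrt{-55}} = - \frac{86904955}{3491 \left(-4 + i \sqrt{55}\right)}$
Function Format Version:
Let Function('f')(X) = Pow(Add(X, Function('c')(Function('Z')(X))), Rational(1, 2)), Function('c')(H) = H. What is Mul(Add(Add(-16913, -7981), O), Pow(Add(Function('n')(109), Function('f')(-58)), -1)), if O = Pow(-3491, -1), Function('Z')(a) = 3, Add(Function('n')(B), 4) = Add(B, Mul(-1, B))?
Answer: Add(Rational(347619820, 247861), Mul(Rational(86904955, 247861), I, Pow(55, Rational(1, 2)))) ≈ Add(1402.5, Mul(2600.3, I))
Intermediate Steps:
Function('n')(B) = -4 (Function('n')(B) = Add(-4, Add(B, Mul(-1, B))) = Add(-4, 0) = -4)
Function('f')(X) = Pow(Add(3, X), Rational(1, 2)) (Function('f')(X) = Pow(Add(X, 3), Rational(1, 2)) = Pow(Add(3, X), Rational(1, 2)))
O = Rational(-1, 3491) ≈ -0.00028645
Mul(Add(Add(-16913, -7981), O), Pow(Add(Function('n')(109), Function('f')(-58)), -1)) = Mul(Add(Add(-16913, -7981), Rational(-1, 3491)), Pow(Add(-4, Pow(Add(3, -58), Rational(1, 2))), -1)) = Mul(Add(-24894, Rational(-1, 3491)), Pow(Add(-4, Pow(-55, Rational(1, 2))), -1)) = Mul(Rational(-86904955, 3491), Pow(Add(-4, Mul(I, Pow(55, Rational(1, 2)))), -1))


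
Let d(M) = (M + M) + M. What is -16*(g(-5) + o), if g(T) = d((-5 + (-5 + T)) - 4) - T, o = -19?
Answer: 1136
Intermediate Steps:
d(M) = 3*M (d(M) = 2*M + M = 3*M)
g(T) = -42 + 2*T (g(T) = 3*((-5 + (-5 + T)) - 4) - T = 3*((-10 + T) - 4) - T = 3*(-14 + T) - T = (-42 + 3*T) - T = -42 + 2*T)
-16*(g(-5) + o) = -16*((-42 + 2*(-5)) - 19) = -16*((-42 - 10) - 19) = -16*(-52 - 19) = -16*(-71) = 1136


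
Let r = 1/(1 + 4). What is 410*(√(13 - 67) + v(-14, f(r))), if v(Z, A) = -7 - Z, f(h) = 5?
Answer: 2870 + 1230*I*√6 ≈ 2870.0 + 3012.9*I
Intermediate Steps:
r = ⅕ (r = 1/5 = ⅕ ≈ 0.20000)
410*(√(13 - 67) + v(-14, f(r))) = 410*(√(13 - 67) + (-7 - 1*(-14))) = 410*(√(-54) + (-7 + 14)) = 410*(3*I*√6 + 7) = 410*(7 + 3*I*√6) = 2870 + 1230*I*√6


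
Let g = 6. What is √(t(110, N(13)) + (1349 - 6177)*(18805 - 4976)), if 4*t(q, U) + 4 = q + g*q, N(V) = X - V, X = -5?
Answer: I*√267064882/2 ≈ 8171.1*I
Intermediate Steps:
N(V) = -5 - V
t(q, U) = -1 + 7*q/4 (t(q, U) = -1 + (q + 6*q)/4 = -1 + (7*q)/4 = -1 + 7*q/4)
√(t(110, N(13)) + (1349 - 6177)*(18805 - 4976)) = √((-1 + (7/4)*110) + (1349 - 6177)*(18805 - 4976)) = √((-1 + 385/2) - 4828*13829) = √(383/2 - 66766412) = √(-133532441/2) = I*√267064882/2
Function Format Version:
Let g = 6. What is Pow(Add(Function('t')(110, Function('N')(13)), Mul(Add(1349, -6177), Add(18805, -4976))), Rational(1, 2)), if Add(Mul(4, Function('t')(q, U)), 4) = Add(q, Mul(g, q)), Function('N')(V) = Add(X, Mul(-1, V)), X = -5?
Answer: Mul(Rational(1, 2), I, Pow(267064882, Rational(1, 2))) ≈ Mul(8171.1, I)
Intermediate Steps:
Function('N')(V) = Add(-5, Mul(-1, V))
Function('t')(q, U) = Add(-1, Mul(Rational(7, 4), q)) (Function('t')(q, U) = Add(-1, Mul(Rational(1, 4), Add(q, Mul(6, q)))) = Add(-1, Mul(Rational(1, 4), Mul(7, q))) = Add(-1, Mul(Rational(7, 4), q)))
Pow(Add(Function('t')(110, Function('N')(13)), Mul(Add(1349, -6177), Add(18805, -4976))), Rational(1, 2)) = Pow(Add(Add(-1, Mul(Rational(7, 4), 110)), Mul(Add(1349, -6177), Add(18805, -4976))), Rational(1, 2)) = Pow(Add(Add(-1, Rational(385, 2)), Mul(-4828, 13829)), Rational(1, 2)) = Pow(Add(Rational(383, 2), -66766412), Rational(1, 2)) = Pow(Rational(-133532441, 2), Rational(1, 2)) = Mul(Rational(1, 2), I, Pow(267064882, Rational(1, 2)))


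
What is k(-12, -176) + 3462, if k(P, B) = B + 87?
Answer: 3373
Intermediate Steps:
k(P, B) = 87 + B
k(-12, -176) + 3462 = (87 - 176) + 3462 = -89 + 3462 = 3373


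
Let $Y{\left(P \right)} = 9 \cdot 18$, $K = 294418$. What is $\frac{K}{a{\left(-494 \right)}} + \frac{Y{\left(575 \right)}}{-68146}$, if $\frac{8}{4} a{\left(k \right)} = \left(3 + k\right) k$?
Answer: $\frac{770913929}{317867017} \approx 2.4253$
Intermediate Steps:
$a{\left(k \right)} = \frac{k \left(3 + k\right)}{2}$ ($a{\left(k \right)} = \frac{\left(3 + k\right) k}{2} = \frac{k \left(3 + k\right)}{2}$)
$Y{\left(P \right)} = 162$
$\frac{K}{a{\left(-494 \right)}} + \frac{Y{\left(575 \right)}}{-68146} = \frac{294418}{\frac{1}{2} \left(-494\right) \left(3 - 494\right)} + \frac{162}{-68146} = \frac{294418}{\frac{1}{2} \left(-494\right) \left(-491\right)} + 162 \left(- \frac{1}{68146}\right) = \frac{294418}{121277} - \frac{81}{34073} = \frac{770913929}{317867017}$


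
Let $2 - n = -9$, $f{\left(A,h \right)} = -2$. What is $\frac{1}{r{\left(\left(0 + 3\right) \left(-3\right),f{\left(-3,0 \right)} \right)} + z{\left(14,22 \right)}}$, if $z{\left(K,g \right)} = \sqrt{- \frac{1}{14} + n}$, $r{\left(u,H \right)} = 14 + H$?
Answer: $\frac{56}{621} - \frac{\sqrt{238}}{621} \approx 0.065335$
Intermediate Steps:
$n = 11$ ($n = 2 - -9 = 2 + 9 = 11$)
$z{\left(K,g \right)} = \frac{3 \sqrt{238}}{14}$ ($z{\left(K,g \right)} = \sqrt{- \frac{1}{14} + 11} = \sqrt{\frac{153}{14}} = \frac{3 \sqrt{238}}{14}$)
$\frac{1}{r{\left(\left(0 + 3\right) \left(-3\right),f{\left(-3,0 \right)} \right)} + z{\left(14,22 \right)}} = \frac{1}{\left(14 - 2\right) + \frac{3 \sqrt{238}}{14}} = \frac{1}{12 + \frac{3 \sqrt{238}}{14}}$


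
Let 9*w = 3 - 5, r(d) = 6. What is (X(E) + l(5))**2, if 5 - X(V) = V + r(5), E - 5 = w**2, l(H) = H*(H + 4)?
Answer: 9954025/6561 ≈ 1517.2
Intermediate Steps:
w = -2/9 (w = (3 - 5)/9 = (1/9)*(-2) = -2/9 ≈ -0.22222)
l(H) = H*(4 + H)
E = 409/81 (E = 5 + (-2/9)**2 = 5 + 4/81 = 409/81 ≈ 5.0494)
X(V) = -1 - V (X(V) = 5 - (V + 6) = 5 - (6 + V) = 5 + (-6 - V) = -1 - V)
(X(E) + l(5))**2 = ((-1 - 1*409/81) + 5*(4 + 5))**2 = ((-1 - 409/81) + 5*9)**2 = (-490/81 + 45)**2 = (3155/81)**2 = 9954025/6561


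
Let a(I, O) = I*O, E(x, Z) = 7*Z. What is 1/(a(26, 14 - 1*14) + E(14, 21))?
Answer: 1/147 ≈ 0.0068027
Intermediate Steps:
1/(a(26, 14 - 1*14) + E(14, 21)) = 1/(26*(14 - 1*14) + 7*21) = 1/(26*(14 - 14) + 147) = 1/(26*0 + 147) = 1/(0 + 147) = 1/147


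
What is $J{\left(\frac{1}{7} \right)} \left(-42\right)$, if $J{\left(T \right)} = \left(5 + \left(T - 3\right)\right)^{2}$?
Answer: $- \frac{1350}{7} \approx -192.86$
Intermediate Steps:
$J{\left(T \right)} = \left(2 + T\right)^{2}$ ($J{\left(T \right)} = \left(5 + \left(-3 + T\right)\right)^{2} = \left(2 + T\right)^{2}$)
$J{\left(\frac{1}{7} \right)} \left(-42\right) = \left(2 + \frac{1}{7}\right)^{2} \left(-42\right) = \left(\frac{15}{7}\right)^{2} \left(-42\right) = \frac{225}{49} \left(-42\right) = - \frac{1350}{7}$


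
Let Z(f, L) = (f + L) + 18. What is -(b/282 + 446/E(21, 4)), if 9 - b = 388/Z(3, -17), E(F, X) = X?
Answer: -31355/282 ≈ -111.19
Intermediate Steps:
Z(f, L) = 18 + L + f (Z(f, L) = (L + f) + 18 = 18 + L + f)
b = -88 (b = 9 - 388/(18 - 17 + 3) = 9 - 388/4 = 9 - 1*97 = 9 - 97 = -88)
-(b/282 + 446/E(21, 4)) = -(-88/282 + 446/4) = -(-88*1/282 + 446*(¼)) = -(-44/141 + 223/2) = -1*31355/282 = -31355/282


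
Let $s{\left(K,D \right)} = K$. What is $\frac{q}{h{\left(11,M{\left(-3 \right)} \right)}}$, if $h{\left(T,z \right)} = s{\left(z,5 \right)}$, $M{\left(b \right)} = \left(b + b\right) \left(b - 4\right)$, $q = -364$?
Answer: $- \frac{26}{3} \approx -8.6667$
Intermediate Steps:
$M{\left(b \right)} = 2 b \left(-4 + b\right)$
$h{\left(T,z \right)} = z$
$\frac{q}{h{\left(11,M{\left(-3 \right)} \right)}} = - \frac{364}{2 \left(-3\right) \left(-4 - 3\right)} = - \frac{364}{2 \left(-3\right) \left(-7\right)} = - \frac{364}{42} = \left(-364\right) \frac{1}{42} = - \frac{26}{3}$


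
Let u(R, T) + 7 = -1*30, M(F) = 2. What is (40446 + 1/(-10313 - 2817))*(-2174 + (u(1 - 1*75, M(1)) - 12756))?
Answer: -7948314837693/13130 ≈ -6.0536e+8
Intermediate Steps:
u(R, T) = -37 (u(R, T) = -7 - 1*30 = -7 - 30 = -37)
(40446 + 1/(-10313 - 2817))*(-2174 + (u(1 - 1*75, M(1)) - 12756)) = (40446 + 1/(-10313 - 2817))*(-2174 + (-37 - 12756)) = (40446 + 1/(-13130))*(-2174 - 12793) = (40446 - 1/13130)*(-14967) = (531055979/13130)*(-14967) = -7948314837693/13130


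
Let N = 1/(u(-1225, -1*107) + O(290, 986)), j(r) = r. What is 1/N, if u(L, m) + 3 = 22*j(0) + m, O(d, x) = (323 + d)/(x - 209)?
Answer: -84857/777 ≈ -109.21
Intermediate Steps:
O(d, x) = (323 + d)/(-209 + x)
u(L, m) = -3 + m (u(L, m) = -3 + (22*0 + m) = -3 + (0 + m) = -3 + m)
N = -777/84857 (N = 1/((-3 - 1*107) + (323 + 290)/(-209 + 986)) = 1/((-3 - 107) + 613/777) = 1/(-110 + (1/777)*613) = 1/(-110 + 613/777) = 1/(-84857/777) = -777/84857 ≈ -0.0091566)
1/N = 1/(-777/84857) = -84857/777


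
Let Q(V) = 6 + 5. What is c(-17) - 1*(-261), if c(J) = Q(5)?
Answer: 272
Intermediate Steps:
Q(V) = 11
c(J) = 11
c(-17) - 1*(-261) = 11 - 1*(-261) = 11 + 261 = 272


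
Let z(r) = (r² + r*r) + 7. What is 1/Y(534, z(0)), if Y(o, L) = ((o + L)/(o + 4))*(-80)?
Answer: -269/21640 ≈ -0.012431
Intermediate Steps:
z(r) = 7 + 2*r² (z(r) = (r² + r²) + 7 = 2*r² + 7 = 7 + 2*r²)
Y(o, L) = -80*(L + o)/(4 + o) (Y(o, L) = ((L + o)/(4 + o))*(-80) = -80*(L + o)/(4 + o))
1/Y(534, z(0)) = 1/(80*(-(7 + 2*0²) - 1*534)/(4 + 534)) = 1/(80*(-(7 + 2*0) - 534)/538) = 1/(80*(1/538)*(-(7 + 0) - 534)) = 1/(80*(1/538)*(-1*7 - 534)) = 1/(80*(1/538)*(-7 - 534)) = 1/(80*(1/538)*(-541)) = 1/(-21640/269) = -269/21640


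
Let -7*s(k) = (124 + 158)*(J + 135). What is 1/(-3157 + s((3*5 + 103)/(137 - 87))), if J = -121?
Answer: -1/3721 ≈ -0.00026874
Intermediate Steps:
s(k) = -564 (s(k) = -(124 + 158)*(-121 + 135)/7 = -282*14/7 = -1/7*3948 = -564)
1/(-3157 + s((3*5 + 103)/(137 - 87))) = 1/(-3157 - 564) = 1/(-3721) = -1/3721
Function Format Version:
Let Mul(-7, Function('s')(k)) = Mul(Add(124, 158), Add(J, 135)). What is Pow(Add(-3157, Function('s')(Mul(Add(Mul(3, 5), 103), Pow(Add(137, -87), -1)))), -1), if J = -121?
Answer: Rational(-1, 3721) ≈ -0.00026874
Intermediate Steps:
Function('s')(k) = -564 (Function('s')(k) = Mul(Rational(-1, 7), Mul(Add(124, 158), Add(-121, 135))) = Mul(Rational(-1, 7), Mul(282, 14)) = Mul(Rational(-1, 7), 3948) = -564)
Pow(Add(-3157, Function('s')(Mul(Add(Mul(3, 5), 103), Pow(Add(137, -87), -1)))), -1) = Pow(Add(-3157, -564), -1) = Pow(-3721, -1) = Rational(-1, 3721)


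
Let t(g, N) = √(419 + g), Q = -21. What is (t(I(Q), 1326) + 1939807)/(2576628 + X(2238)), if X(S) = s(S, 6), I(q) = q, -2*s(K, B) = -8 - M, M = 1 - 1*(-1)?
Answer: 1939807/2576633 + √398/2576633 ≈ 0.75285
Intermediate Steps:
M = 2 (M = 1 + 1 = 2)
s(K, B) = 5 (s(K, B) = -(-8 - 1*2)/2 = -(-8 - 2)/2 = -½*(-10) = 5)
X(S) = 5
(t(I(Q), 1326) + 1939807)/(2576628 + X(2238)) = (√(419 - 21) + 1939807)/(2576628 + 5) = (√398 + 1939807)/2576633 = (1939807 + √398)*(1/2576633) = 1939807/2576633 + √398/2576633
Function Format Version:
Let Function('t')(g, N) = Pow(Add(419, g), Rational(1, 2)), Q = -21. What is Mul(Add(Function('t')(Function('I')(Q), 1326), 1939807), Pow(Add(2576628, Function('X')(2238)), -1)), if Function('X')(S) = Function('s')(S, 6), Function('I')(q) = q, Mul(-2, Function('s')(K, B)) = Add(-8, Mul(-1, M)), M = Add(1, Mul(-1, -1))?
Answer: Add(Rational(1939807, 2576633), Mul(Rational(1, 2576633), Pow(398, Rational(1, 2)))) ≈ 0.75285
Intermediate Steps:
M = 2 (M = Add(1, 1) = 2)
Function('s')(K, B) = 5 (Function('s')(K, B) = Mul(Rational(-1, 2), Add(-8, Mul(-1, 2))) = Mul(Rational(-1, 2), Add(-8, -2)) = Mul(Rational(-1, 2), -10) = 5)
Function('X')(S) = 5
Mul(Add(Function('t')(Function('I')(Q), 1326), 1939807), Pow(Add(2576628, Function('X')(2238)), -1)) = Mul(Add(Pow(Add(419, -21), Rational(1, 2)), 1939807), Pow(Add(2576628, 5), -1)) = Mul(Add(Pow(398, Rational(1, 2)), 1939807), Pow(2576633, -1)) = Mul(Add(1939807, Pow(398, Rational(1, 2))), Rational(1, 2576633)) = Add(Rational(1939807, 2576633), Mul(Rational(1, 2576633), Pow(398, Rational(1, 2))))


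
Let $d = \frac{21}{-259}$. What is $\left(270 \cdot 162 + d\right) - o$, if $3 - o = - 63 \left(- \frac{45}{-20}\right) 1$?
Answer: $\frac{6452085}{148} \approx 43595.0$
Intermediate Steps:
$o = \frac{579}{4}$ ($o = 3 - - 63 \left(- \frac{45}{-20}\right) 1 = 3 - - 63 \left(\left(-45\right) \left(- \frac{1}{20}\right)\right) 1 = 3 - \left(-63\right) \frac{9}{4} \cdot 1 = 3 - \left(- \frac{567}{4}\right) 1 = 3 - - \frac{567}{4} = 3 + \frac{567}{4} = \frac{579}{4} \approx 144.75$)
$d = - \frac{3}{37}$ ($d = 21 \left(- \frac{1}{259}\right) = - \frac{3}{37} \approx -0.081081$)
$\left(270 \cdot 162 + d\right) - o = \left(270 \cdot 162 - \frac{3}{37}\right) - \frac{579}{4} = \left(43740 - \frac{3}{37}\right) - \frac{579}{4} = \frac{1618377}{37} - \frac{579}{4} = \frac{6452085}{148}$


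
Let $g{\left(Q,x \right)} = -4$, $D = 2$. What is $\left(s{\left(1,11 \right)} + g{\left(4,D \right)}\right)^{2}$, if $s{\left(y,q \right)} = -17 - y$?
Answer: $484$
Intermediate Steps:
$\left(s{\left(1,11 \right)} + g{\left(4,D \right)}\right)^{2} = \left(\left(-17 - 1\right) - 4\right)^{2} = \left(-18 - 4\right)^{2} = \left(-22\right)^{2} = 484$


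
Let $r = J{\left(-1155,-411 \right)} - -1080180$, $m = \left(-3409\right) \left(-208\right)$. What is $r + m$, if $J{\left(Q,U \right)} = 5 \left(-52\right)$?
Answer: $1788992$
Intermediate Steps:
$J{\left(Q,U \right)} = -260$
$m = 709072$
$r = 1079920$ ($r = -260 - -1080180 = -260 + 1080180 = 1079920$)
$r + m = 1079920 + 709072 = 1788992$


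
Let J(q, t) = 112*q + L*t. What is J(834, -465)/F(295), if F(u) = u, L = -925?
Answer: 523533/295 ≈ 1774.7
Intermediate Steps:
J(q, t) = -925*t + 112*q (J(q, t) = 112*q - 925*t = -925*t + 112*q)
J(834, -465)/F(295) = (-925*(-465) + 112*834)/295 = (430125 + 93408)*(1/295) = 523533*(1/295) = 523533/295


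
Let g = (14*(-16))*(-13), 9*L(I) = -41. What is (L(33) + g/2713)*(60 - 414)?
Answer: 10032950/8139 ≈ 1232.7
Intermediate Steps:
L(I) = -41/9 (L(I) = (⅑)*(-41) = -41/9)
g = 2912 (g = -224*(-13) = 2912)
(L(33) + g/2713)*(60 - 414) = (-41/9 + 2912/2713)*(60 - 414) = (-41/9 + 2912*(1/2713))*(-354) = (-41/9 + 2912/2713)*(-354) = -85025/24417*(-354) = 10032950/8139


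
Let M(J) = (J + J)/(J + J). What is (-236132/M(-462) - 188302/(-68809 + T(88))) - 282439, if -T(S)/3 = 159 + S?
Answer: -18033212374/34775 ≈ -5.1857e+5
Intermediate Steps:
M(J) = 1 (M(J) = (2*J)/((2*J)) = (2*J)*(1/(2*J)) = 1)
T(S) = -477 - 3*S (T(S) = -3*(159 + S) = -477 - 3*S)
(-236132/M(-462) - 188302/(-68809 + T(88))) - 282439 = (-236132/1 - 188302/(-68809 + (-477 - 3*88))) - 282439 = (-236132*1 - 188302/(-68809 + (-477 - 264))) - 282439 = (-236132 - 188302/(-68809 - 741)) - 282439 = (-236132 - 188302/(-69550)) - 282439 = (-236132 - 188302*(-1/69550)) - 282439 = (-236132 + 94151/34775) - 282439 = -8211396149/34775 - 282439 = -18033212374/34775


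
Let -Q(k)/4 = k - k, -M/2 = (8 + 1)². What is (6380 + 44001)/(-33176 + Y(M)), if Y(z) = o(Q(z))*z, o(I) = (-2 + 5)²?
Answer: -50381/34634 ≈ -1.4547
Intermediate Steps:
M = -162 (M = -2*(8 + 1)² = -2*9² = -2*81 = -162)
Q(k) = 0 (Q(k) = -4*(k - k) = -4*0 = 0)
o(I) = 9 (o(I) = 3² = 9)
Y(z) = 9*z
(6380 + 44001)/(-33176 + Y(M)) = (6380 + 44001)/(-33176 + 9*(-162)) = 50381/(-33176 - 1458) = 50381/(-34634) = 50381*(-1/34634) = -50381/34634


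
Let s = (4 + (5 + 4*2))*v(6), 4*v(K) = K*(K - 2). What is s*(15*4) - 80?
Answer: 6040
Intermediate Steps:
v(K) = K*(-2 + K)/4 (v(K) = (K*(K - 2))/4 = (K*(-2 + K))/4 = K*(-2 + K)/4)
s = 102 (s = (4 + (5 + 4*2))*((1/4)*6*(-2 + 6)) = (4 + (5 + 8))*((1/4)*6*4) = (4 + 13)*6 = 17*6 = 102)
s*(15*4) - 80 = 102*(15*4) - 80 = 102*60 - 80 = 6120 - 80 = 6040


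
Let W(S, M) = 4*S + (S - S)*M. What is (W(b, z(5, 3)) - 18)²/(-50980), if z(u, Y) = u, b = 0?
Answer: -81/12745 ≈ -0.0063554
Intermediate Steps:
W(S, M) = 4*S (W(S, M) = 4*S + 0*M = 4*S + 0 = 4*S)
(W(b, z(5, 3)) - 18)²/(-50980) = (4*0 - 18)²/(-50980) = (0 - 18)²*(-1/50980) = (-18)²*(-1/50980) = 324*(-1/50980) = -81/12745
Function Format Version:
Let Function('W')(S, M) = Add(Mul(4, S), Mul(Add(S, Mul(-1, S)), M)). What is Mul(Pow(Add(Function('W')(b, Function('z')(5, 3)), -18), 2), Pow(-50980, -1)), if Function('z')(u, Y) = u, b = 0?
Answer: Rational(-81, 12745) ≈ -0.0063554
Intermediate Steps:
Function('W')(S, M) = Mul(4, S) (Function('W')(S, M) = Add(Mul(4, S), Mul(0, M)) = Add(Mul(4, S), 0) = Mul(4, S))
Mul(Pow(Add(Function('W')(b, Function('z')(5, 3)), -18), 2), Pow(-50980, -1)) = Mul(Pow(Add(Mul(4, 0), -18), 2), Pow(-50980, -1)) = Mul(Pow(Add(0, -18), 2), Rational(-1, 50980)) = Mul(Pow(-18, 2), Rational(-1, 50980)) = Mul(324, Rational(-1, 50980)) = Rational(-81, 12745)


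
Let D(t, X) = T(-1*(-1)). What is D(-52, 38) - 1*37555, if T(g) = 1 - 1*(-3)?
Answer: -37551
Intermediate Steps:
T(g) = 4 (T(g) = 1 + 3 = 4)
D(t, X) = 4
D(-52, 38) - 1*37555 = 4 - 1*37555 = 4 - 37555 = -37551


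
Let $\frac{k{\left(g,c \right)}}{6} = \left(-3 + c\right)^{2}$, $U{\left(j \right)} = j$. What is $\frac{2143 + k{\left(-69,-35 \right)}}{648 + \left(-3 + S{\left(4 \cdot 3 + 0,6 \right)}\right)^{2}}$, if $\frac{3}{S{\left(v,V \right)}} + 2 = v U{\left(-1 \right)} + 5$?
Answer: $\frac{97263}{5932} \approx 16.396$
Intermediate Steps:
$k{\left(g,c \right)} = 6 \left(-3 + c\right)^{2}$
$S{\left(v,V \right)} = \frac{3}{3 - v}$ ($S{\left(v,V \right)} = \frac{3}{-2 + \left(v \left(-1\right) + 5\right)} = \frac{3}{-2 - \left(-5 + v\right)} = \frac{3}{3 - v}$)
$\frac{2143 + k{\left(-69,-35 \right)}}{648 + \left(-3 + S{\left(4 \cdot 3 + 0,6 \right)}\right)^{2}} = \frac{2143 + 6 \left(-3 - 35\right)^{2}}{648 + \left(-3 + \frac{3}{3 - \left(4 \cdot 3 + 0\right)}\right)^{2}} = \frac{2143 + 6 \left(-38\right)^{2}}{648 + \left(-3 + \frac{3}{3 - \left(12 + 0\right)}\right)^{2}} = \frac{2143 + 6 \cdot 1444}{648 + \left(-3 + \frac{3}{3 - 12}\right)^{2}} = \frac{2143 + 8664}{648 + \left(-3 + \frac{3}{3 - 12}\right)^{2}} = \frac{10807}{648 + \left(-3 + \frac{3}{-9}\right)^{2}} = \frac{10807}{648 + \left(-3 + 3 \left(- \frac{1}{9}\right)\right)^{2}} = \frac{10807}{648 + \left(-3 - \frac{1}{3}\right)^{2}} = \frac{10807}{648 + \left(- \frac{10}{3}\right)^{2}} = \frac{10807}{648 + \frac{100}{9}} = \frac{10807}{\frac{5932}{9}} = 10807 \cdot \frac{9}{5932} = \frac{97263}{5932}$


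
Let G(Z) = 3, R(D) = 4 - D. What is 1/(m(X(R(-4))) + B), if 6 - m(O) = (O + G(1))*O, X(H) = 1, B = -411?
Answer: -1/409 ≈ -0.0024450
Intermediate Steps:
m(O) = 6 - O*(3 + O) (m(O) = 6 - (O + 3)*O = 6 - (3 + O)*O = 6 - O*(3 + O))
1/(m(X(R(-4))) + B) = 1/((6 - 1*1² - 3*1) - 411) = 1/((6 - 1*1 - 3) - 411) = 1/((6 - 1 - 3) - 411) = 1/(2 - 411) = 1/(-409) = -1/409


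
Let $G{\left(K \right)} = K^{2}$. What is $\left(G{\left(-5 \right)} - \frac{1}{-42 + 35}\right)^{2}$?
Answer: $\frac{30976}{49} \approx 632.16$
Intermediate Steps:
$\left(G{\left(-5 \right)} - \frac{1}{-42 + 35}\right)^{2} = \left(\left(-5\right)^{2} - \frac{1}{-42 + 35}\right)^{2} = \left(25 - \frac{1}{-7}\right)^{2} = \left(25 - - \frac{1}{7}\right)^{2} = \left(25 + \frac{1}{7}\right)^{2} = \left(\frac{176}{7}\right)^{2} = \frac{30976}{49}$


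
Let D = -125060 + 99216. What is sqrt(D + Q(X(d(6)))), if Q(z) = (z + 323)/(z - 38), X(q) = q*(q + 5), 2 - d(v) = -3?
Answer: I*sqrt(929265)/6 ≈ 160.66*I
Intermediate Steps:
d(v) = 5 (d(v) = 2 - 1*(-3) = 2 + 3 = 5)
X(q) = q*(5 + q)
Q(z) = (323 + z)/(-38 + z)
D = -25844
sqrt(D + Q(X(d(6)))) = sqrt(-25844 + (323 + 5*(5 + 5))/(-38 + 5*(5 + 5))) = sqrt(-25844 + (323 + 5*10)/(-38 + 5*10)) = sqrt(-25844 + (323 + 50)/(-38 + 50)) = sqrt(-25844 + 373/12) = sqrt(-309755/12) = I*sqrt(929265)/6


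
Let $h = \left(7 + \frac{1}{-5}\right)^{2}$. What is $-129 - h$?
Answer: $- \frac{4381}{25} \approx -175.24$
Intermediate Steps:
$h = \frac{1156}{25}$ ($h = \left(7 - \frac{1}{5}\right)^{2} = \left(\frac{34}{5}\right)^{2} = \frac{1156}{25} \approx 46.24$)
$-129 - h = -129 - \frac{1156}{25} = - \frac{4381}{25}$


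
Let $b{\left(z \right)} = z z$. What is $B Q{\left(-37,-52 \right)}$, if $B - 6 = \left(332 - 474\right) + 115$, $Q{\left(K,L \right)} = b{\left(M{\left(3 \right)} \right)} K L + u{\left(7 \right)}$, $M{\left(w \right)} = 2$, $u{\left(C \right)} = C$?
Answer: $-161763$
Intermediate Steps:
$b{\left(z \right)} = z^{2}$
$Q{\left(K,L \right)} = 7 + 4 K L$ ($Q{\left(K,L \right)} = 2^{2} K L + 7 = 4 K L + 7 = 7 + 4 K L$)
$B = -21$ ($B = 6 + \left(\left(332 - 474\right) + 115\right) = 6 + \left(-142 + 115\right) = 6 - 27 = -21$)
$B Q{\left(-37,-52 \right)} = - 21 \left(7 + 4 \left(-37\right) \left(-52\right)\right) = - 21 \left(7 + 7696\right) = \left(-21\right) 7703 = -161763$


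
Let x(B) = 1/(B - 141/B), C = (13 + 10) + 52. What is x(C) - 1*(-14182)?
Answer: 25924721/1828 ≈ 14182.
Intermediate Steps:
C = 75 (C = 23 + 52 = 75)
x(C) - 1*(-14182) = 75/(-141 + 75²) - 1*(-14182) = 75/(-141 + 5625) + 14182 = 75/5484 + 14182 = 75*(1/5484) + 14182 = 25/1828 + 14182 = 25924721/1828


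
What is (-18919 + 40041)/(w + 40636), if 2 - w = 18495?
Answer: 21122/22143 ≈ 0.95389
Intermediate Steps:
w = -18493 (w = 2 - 1*18495 = 2 - 18495 = -18493)
(-18919 + 40041)/(w + 40636) = (-18919 + 40041)/(-18493 + 40636) = 21122/22143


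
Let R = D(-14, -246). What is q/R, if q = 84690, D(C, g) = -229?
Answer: -84690/229 ≈ -369.83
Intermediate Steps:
R = -229
q/R = 84690/(-229) = 84690*(-1/229) = -84690/229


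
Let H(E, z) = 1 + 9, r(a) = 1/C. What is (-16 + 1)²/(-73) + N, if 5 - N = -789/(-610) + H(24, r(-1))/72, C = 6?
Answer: 389129/801540 ≈ 0.48548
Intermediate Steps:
r(a) = ⅙ (r(a) = 1/6 = ⅙)
H(E, z) = 10
N = 39173/10980 (N = 5 - (-789/(-610) + 10/72) = 5 - (-789*(-1/610) + 10*(1/72)) = 5 - (789/610 + 5/36) = 5 - 1*15727/10980 = 5 - 15727/10980 = 39173/10980 ≈ 3.5677)
(-16 + 1)²/(-73) + N = (-16 + 1)²/(-73) + 39173/10980 = -1/73*(-15)² + 39173/10980 = -1/73*225 + 39173/10980 = -225/73 + 39173/10980 = 389129/801540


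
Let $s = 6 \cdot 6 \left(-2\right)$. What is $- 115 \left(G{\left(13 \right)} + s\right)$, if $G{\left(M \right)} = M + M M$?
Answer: $-12650$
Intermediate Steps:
$G{\left(M \right)} = M + M^{2}$
$s = -72$ ($s = 36 \left(-2\right) = -72$)
$- 115 \left(G{\left(13 \right)} + s\right) = - 115 \left(13 \left(1 + 13\right) - 72\right) = - 115 \left(13 \cdot 14 - 72\right) = - 115 \left(182 - 72\right) = \left(-115\right) 110 = -12650$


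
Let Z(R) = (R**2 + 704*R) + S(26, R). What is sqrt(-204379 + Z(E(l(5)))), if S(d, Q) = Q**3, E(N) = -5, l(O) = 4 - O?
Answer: 33*I*sqrt(191) ≈ 456.07*I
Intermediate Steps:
Z(R) = R**2 + R**3 + 704*R (Z(R) = (R**2 + 704*R) + R**3 = R**2 + R**3 + 704*R)
sqrt(-204379 + Z(E(l(5)))) = sqrt(-204379 - 5*(704 - 5 + (-5)**2)) = sqrt(-204379 - 5*(704 - 5 + 25)) = sqrt(-204379 - 5*724) = sqrt(-204379 - 3620) = sqrt(-207999) = 33*I*sqrt(191)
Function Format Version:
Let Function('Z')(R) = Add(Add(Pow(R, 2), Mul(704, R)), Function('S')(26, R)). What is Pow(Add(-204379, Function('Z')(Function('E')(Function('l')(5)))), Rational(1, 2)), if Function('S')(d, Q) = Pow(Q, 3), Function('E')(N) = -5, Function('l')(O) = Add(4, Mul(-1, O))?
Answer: Mul(33, I, Pow(191, Rational(1, 2))) ≈ Mul(456.07, I)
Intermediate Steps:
Function('Z')(R) = Add(Pow(R, 2), Pow(R, 3), Mul(704, R)) (Function('Z')(R) = Add(Add(Pow(R, 2), Mul(704, R)), Pow(R, 3)) = Add(Pow(R, 2), Pow(R, 3), Mul(704, R)))
Pow(Add(-204379, Function('Z')(Function('E')(Function('l')(5)))), Rational(1, 2)) = Pow(Add(-204379, Mul(-5, Add(704, -5, Pow(-5, 2)))), Rational(1, 2)) = Pow(Add(-204379, Mul(-5, Add(704, -5, 25))), Rational(1, 2)) = Pow(Add(-204379, Mul(-5, 724)), Rational(1, 2)) = Pow(Add(-204379, -3620), Rational(1, 2)) = Pow(-207999, Rational(1, 2)) = Mul(33, I, Pow(191, Rational(1, 2)))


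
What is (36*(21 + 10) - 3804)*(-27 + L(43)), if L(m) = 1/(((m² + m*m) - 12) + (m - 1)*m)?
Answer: 99646176/1373 ≈ 72576.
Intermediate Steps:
L(m) = 1/(-12 + 2*m² + m*(-1 + m)) (L(m) = 1/(((m² + m²) - 12) + (-1 + m)*m) = 1/((2*m² - 12) + m*(-1 + m)) = 1/((-12 + 2*m²) + m*(-1 + m)) = 1/(-12 + 2*m² + m*(-1 + m)))
(36*(21 + 10) - 3804)*(-27 + L(43)) = (36*(21 + 10) - 3804)*(-27 + 1/(-12 - 1*43 + 3*43²)) = (36*31 - 3804)*(-27 + 1/(-12 - 43 + 3*1849)) = (1116 - 3804)*(-27 + 1/(-12 - 43 + 5547)) = -2688*(-27 + 1/5492) = -2688*(-148283/5492) = 99646176/1373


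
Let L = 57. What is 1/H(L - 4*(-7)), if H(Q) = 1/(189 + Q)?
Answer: 274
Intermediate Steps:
1/H(L - 4*(-7)) = 1/(1/(189 + (57 - 4*(-7)))) = 1/(1/(189 + (57 - 1*(-28)))) = 1/(1/(189 + (57 + 28))) = 1/(1/(189 + 85)) = 1/(1/274) = 274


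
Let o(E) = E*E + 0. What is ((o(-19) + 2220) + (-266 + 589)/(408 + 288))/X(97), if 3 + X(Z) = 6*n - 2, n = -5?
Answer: -1796699/24360 ≈ -73.756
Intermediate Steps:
o(E) = E² (o(E) = E² + 0 = E²)
X(Z) = -35 (X(Z) = -3 + (6*(-5) - 2) = -3 + (-30 - 2) = -3 - 32 = -35)
((o(-19) + 2220) + (-266 + 589)/(408 + 288))/X(97) = (((-19)² + 2220) + (-266 + 589)/(408 + 288))/(-35) = ((361 + 2220) + 323/696)*(-1/35) = (2581 + 323*(1/696))*(-1/35) = (2581 + 323/696)*(-1/35) = (1796699/696)*(-1/35) = -1796699/24360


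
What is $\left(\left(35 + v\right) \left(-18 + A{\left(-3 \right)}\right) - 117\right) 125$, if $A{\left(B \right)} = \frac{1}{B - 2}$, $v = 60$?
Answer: $-230750$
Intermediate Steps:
$A{\left(B \right)} = \frac{1}{-2 + B}$
$\left(\left(35 + v\right) \left(-18 + A{\left(-3 \right)}\right) - 117\right) 125 = \left(\left(35 + 60\right) \left(-18 + \frac{1}{-2 - 3}\right) - 117\right) 125 = \left(95 \left(-18 + \frac{1}{-5}\right) - 117\right) 125 = \left(95 \left(-18 - \frac{1}{5}\right) - 117\right) 125 = \left(95 \left(- \frac{91}{5}\right) - 117\right) 125 = \left(-1729 - 117\right) 125 = \left(-1846\right) 125 = -230750$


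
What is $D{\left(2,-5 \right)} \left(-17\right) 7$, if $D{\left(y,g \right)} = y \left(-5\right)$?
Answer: $1190$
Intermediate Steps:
$D{\left(y,g \right)} = - 5 y$
$D{\left(2,-5 \right)} \left(-17\right) 7 = \left(-5\right) 2 \left(-17\right) 7 = \left(-10\right) \left(-17\right) 7 = 170 \cdot 7 = 1190$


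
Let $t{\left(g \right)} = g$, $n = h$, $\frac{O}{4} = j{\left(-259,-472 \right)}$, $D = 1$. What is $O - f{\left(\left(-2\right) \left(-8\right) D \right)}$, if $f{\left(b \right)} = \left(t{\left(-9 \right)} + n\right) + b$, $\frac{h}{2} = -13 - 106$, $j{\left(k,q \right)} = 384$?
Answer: $1767$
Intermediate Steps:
$O = 1536$ ($O = 4 \cdot 384 = 1536$)
$h = -238$ ($h = 2 \left(-13 - 106\right) = 2 \left(-119\right) = -238$)
$n = -238$
$f{\left(b \right)} = -247 + b$ ($f{\left(b \right)} = \left(-9 - 238\right) + b = -247 + b$)
$O - f{\left(\left(-2\right) \left(-8\right) D \right)} = 1536 - \left(-247 + \left(-2\right) \left(-8\right) 1\right) = 1536 - \left(-247 + 16 \cdot 1\right) = 1536 - \left(-247 + 16\right) = 1536 - -231 = 1536 + 231 = 1767$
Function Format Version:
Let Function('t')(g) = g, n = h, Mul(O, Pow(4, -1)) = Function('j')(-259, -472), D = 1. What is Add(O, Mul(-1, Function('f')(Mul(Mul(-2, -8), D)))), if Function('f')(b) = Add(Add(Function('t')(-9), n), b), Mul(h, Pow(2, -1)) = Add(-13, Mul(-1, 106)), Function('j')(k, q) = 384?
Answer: 1767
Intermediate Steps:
O = 1536 (O = Mul(4, 384) = 1536)
h = -238 (h = Mul(2, Add(-13, Mul(-1, 106))) = Mul(2, Add(-13, -106)) = Mul(2, -119) = -238)
n = -238
Function('f')(b) = Add(-247, b) (Function('f')(b) = Add(Add(-9, -238), b) = Add(-247, b))
Add(O, Mul(-1, Function('f')(Mul(Mul(-2, -8), D)))) = Add(1536, Mul(-1, Add(-247, Mul(Mul(-2, -8), 1)))) = Add(1536, Mul(-1, Add(-247, Mul(16, 1)))) = Add(1536, Mul(-1, Add(-247, 16))) = Add(1536, Mul(-1, -231)) = Add(1536, 231) = 1767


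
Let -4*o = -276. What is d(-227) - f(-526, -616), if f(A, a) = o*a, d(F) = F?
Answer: 42277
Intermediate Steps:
o = 69 (o = -¼*(-276) = 69)
f(A, a) = 69*a
d(-227) - f(-526, -616) = -227 - 69*(-616) = -227 - 1*(-42504) = -227 + 42504 = 42277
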